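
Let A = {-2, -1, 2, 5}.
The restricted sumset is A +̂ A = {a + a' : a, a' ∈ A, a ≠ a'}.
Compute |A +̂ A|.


Restricted sumset: A +̂ A = {a + a' : a ∈ A, a' ∈ A, a ≠ a'}.
Equivalently, take A + A and drop any sum 2a that is achievable ONLY as a + a for a ∈ A (i.e. sums representable only with equal summands).
Enumerate pairs (a, a') with a < a' (symmetric, so each unordered pair gives one sum; this covers all a ≠ a'):
  -2 + -1 = -3
  -2 + 2 = 0
  -2 + 5 = 3
  -1 + 2 = 1
  -1 + 5 = 4
  2 + 5 = 7
Collected distinct sums: {-3, 0, 1, 3, 4, 7}
|A +̂ A| = 6
(Reference bound: |A +̂ A| ≥ 2|A| - 3 for |A| ≥ 2, with |A| = 4 giving ≥ 5.)

|A +̂ A| = 6


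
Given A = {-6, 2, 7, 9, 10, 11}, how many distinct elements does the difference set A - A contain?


A - A = {a - a' : a, a' ∈ A}; |A| = 6.
Bounds: 2|A|-1 ≤ |A - A| ≤ |A|² - |A| + 1, i.e. 11 ≤ |A - A| ≤ 31.
Note: 0 ∈ A - A always (from a - a). The set is symmetric: if d ∈ A - A then -d ∈ A - A.
Enumerate nonzero differences d = a - a' with a > a' (then include -d):
Positive differences: {1, 2, 3, 4, 5, 7, 8, 9, 13, 15, 16, 17}
Full difference set: {0} ∪ (positive diffs) ∪ (negative diffs).
|A - A| = 1 + 2·12 = 25 (matches direct enumeration: 25).

|A - A| = 25


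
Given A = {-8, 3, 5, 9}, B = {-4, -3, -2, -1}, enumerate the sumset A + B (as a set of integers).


A + B = {a + b : a ∈ A, b ∈ B}.
Enumerate all |A|·|B| = 4·4 = 16 pairs (a, b) and collect distinct sums.
a = -8: -8+-4=-12, -8+-3=-11, -8+-2=-10, -8+-1=-9
a = 3: 3+-4=-1, 3+-3=0, 3+-2=1, 3+-1=2
a = 5: 5+-4=1, 5+-3=2, 5+-2=3, 5+-1=4
a = 9: 9+-4=5, 9+-3=6, 9+-2=7, 9+-1=8
Collecting distinct sums: A + B = {-12, -11, -10, -9, -1, 0, 1, 2, 3, 4, 5, 6, 7, 8}
|A + B| = 14

A + B = {-12, -11, -10, -9, -1, 0, 1, 2, 3, 4, 5, 6, 7, 8}


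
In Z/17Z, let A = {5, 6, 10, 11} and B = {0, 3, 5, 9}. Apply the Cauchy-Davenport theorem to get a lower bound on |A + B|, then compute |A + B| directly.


Cauchy-Davenport: |A + B| ≥ min(p, |A| + |B| - 1) for A, B nonempty in Z/pZ.
|A| = 4, |B| = 4, p = 17.
CD lower bound = min(17, 4 + 4 - 1) = min(17, 7) = 7.
Compute A + B mod 17 directly:
a = 5: 5+0=5, 5+3=8, 5+5=10, 5+9=14
a = 6: 6+0=6, 6+3=9, 6+5=11, 6+9=15
a = 10: 10+0=10, 10+3=13, 10+5=15, 10+9=2
a = 11: 11+0=11, 11+3=14, 11+5=16, 11+9=3
A + B = {2, 3, 5, 6, 8, 9, 10, 11, 13, 14, 15, 16}, so |A + B| = 12.
Verify: 12 ≥ 7? Yes ✓.

CD lower bound = 7, actual |A + B| = 12.


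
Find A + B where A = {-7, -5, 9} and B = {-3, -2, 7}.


A + B = {a + b : a ∈ A, b ∈ B}.
Enumerate all |A|·|B| = 3·3 = 9 pairs (a, b) and collect distinct sums.
a = -7: -7+-3=-10, -7+-2=-9, -7+7=0
a = -5: -5+-3=-8, -5+-2=-7, -5+7=2
a = 9: 9+-3=6, 9+-2=7, 9+7=16
Collecting distinct sums: A + B = {-10, -9, -8, -7, 0, 2, 6, 7, 16}
|A + B| = 9

A + B = {-10, -9, -8, -7, 0, 2, 6, 7, 16}


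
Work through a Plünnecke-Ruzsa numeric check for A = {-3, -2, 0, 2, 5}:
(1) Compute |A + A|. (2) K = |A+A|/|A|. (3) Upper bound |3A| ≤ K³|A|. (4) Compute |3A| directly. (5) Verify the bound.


|A| = 5.
Step 1: Compute A + A by enumerating all 25 pairs.
A + A = {-6, -5, -4, -3, -2, -1, 0, 2, 3, 4, 5, 7, 10}, so |A + A| = 13.
Step 2: Doubling constant K = |A + A|/|A| = 13/5 = 13/5 ≈ 2.6000.
Step 3: Plünnecke-Ruzsa gives |3A| ≤ K³·|A| = (2.6000)³ · 5 ≈ 87.8800.
Step 4: Compute 3A = A + A + A directly by enumerating all triples (a,b,c) ∈ A³; |3A| = 22.
Step 5: Check 22 ≤ 87.8800? Yes ✓.

K = 13/5, Plünnecke-Ruzsa bound K³|A| ≈ 87.8800, |3A| = 22, inequality holds.


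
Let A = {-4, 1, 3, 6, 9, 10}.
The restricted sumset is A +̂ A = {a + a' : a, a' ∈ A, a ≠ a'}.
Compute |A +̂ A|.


Restricted sumset: A +̂ A = {a + a' : a ∈ A, a' ∈ A, a ≠ a'}.
Equivalently, take A + A and drop any sum 2a that is achievable ONLY as a + a for a ∈ A (i.e. sums representable only with equal summands).
Enumerate pairs (a, a') with a < a' (symmetric, so each unordered pair gives one sum; this covers all a ≠ a'):
  -4 + 1 = -3
  -4 + 3 = -1
  -4 + 6 = 2
  -4 + 9 = 5
  -4 + 10 = 6
  1 + 3 = 4
  1 + 6 = 7
  1 + 9 = 10
  1 + 10 = 11
  3 + 6 = 9
  3 + 9 = 12
  3 + 10 = 13
  6 + 9 = 15
  6 + 10 = 16
  9 + 10 = 19
Collected distinct sums: {-3, -1, 2, 4, 5, 6, 7, 9, 10, 11, 12, 13, 15, 16, 19}
|A +̂ A| = 15
(Reference bound: |A +̂ A| ≥ 2|A| - 3 for |A| ≥ 2, with |A| = 6 giving ≥ 9.)

|A +̂ A| = 15


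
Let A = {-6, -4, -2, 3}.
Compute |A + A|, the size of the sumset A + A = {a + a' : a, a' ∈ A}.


A + A = {a + a' : a, a' ∈ A}; |A| = 4.
General bounds: 2|A| - 1 ≤ |A + A| ≤ |A|(|A|+1)/2, i.e. 7 ≤ |A + A| ≤ 10.
Lower bound 2|A|-1 is attained iff A is an arithmetic progression.
Enumerate sums a + a' for a ≤ a' (symmetric, so this suffices):
a = -6: -6+-6=-12, -6+-4=-10, -6+-2=-8, -6+3=-3
a = -4: -4+-4=-8, -4+-2=-6, -4+3=-1
a = -2: -2+-2=-4, -2+3=1
a = 3: 3+3=6
Distinct sums: {-12, -10, -8, -6, -4, -3, -1, 1, 6}
|A + A| = 9

|A + A| = 9


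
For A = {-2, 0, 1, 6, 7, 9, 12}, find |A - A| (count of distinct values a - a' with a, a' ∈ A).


A - A = {a - a' : a, a' ∈ A}; |A| = 7.
Bounds: 2|A|-1 ≤ |A - A| ≤ |A|² - |A| + 1, i.e. 13 ≤ |A - A| ≤ 43.
Note: 0 ∈ A - A always (from a - a). The set is symmetric: if d ∈ A - A then -d ∈ A - A.
Enumerate nonzero differences d = a - a' with a > a' (then include -d):
Positive differences: {1, 2, 3, 5, 6, 7, 8, 9, 11, 12, 14}
Full difference set: {0} ∪ (positive diffs) ∪ (negative diffs).
|A - A| = 1 + 2·11 = 23 (matches direct enumeration: 23).

|A - A| = 23


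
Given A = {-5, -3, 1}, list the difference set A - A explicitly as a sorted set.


A - A = {a - a' : a, a' ∈ A}.
Compute a - a' for each ordered pair (a, a'):
a = -5: -5--5=0, -5--3=-2, -5-1=-6
a = -3: -3--5=2, -3--3=0, -3-1=-4
a = 1: 1--5=6, 1--3=4, 1-1=0
Collecting distinct values (and noting 0 appears from a-a):
A - A = {-6, -4, -2, 0, 2, 4, 6}
|A - A| = 7

A - A = {-6, -4, -2, 0, 2, 4, 6}


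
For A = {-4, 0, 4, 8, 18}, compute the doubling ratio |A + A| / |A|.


|A| = 5.
Compute A + A by enumerating all 25 pairs.
A + A = {-8, -4, 0, 4, 8, 12, 14, 16, 18, 22, 26, 36}, so |A + A| = 12.
K = |A + A| / |A| = 12/5 (already in lowest terms) ≈ 2.4000.
Reference: AP of size 5 gives K = 9/5 ≈ 1.8000; a fully generic set of size 5 gives K ≈ 3.0000.

|A| = 5, |A + A| = 12, K = 12/5.


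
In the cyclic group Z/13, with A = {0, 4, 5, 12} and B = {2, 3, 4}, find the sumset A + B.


Work in Z/13Z: reduce every sum a + b modulo 13.
Enumerate all 12 pairs:
a = 0: 0+2=2, 0+3=3, 0+4=4
a = 4: 4+2=6, 4+3=7, 4+4=8
a = 5: 5+2=7, 5+3=8, 5+4=9
a = 12: 12+2=1, 12+3=2, 12+4=3
Distinct residues collected: {1, 2, 3, 4, 6, 7, 8, 9}
|A + B| = 8 (out of 13 total residues).

A + B = {1, 2, 3, 4, 6, 7, 8, 9}


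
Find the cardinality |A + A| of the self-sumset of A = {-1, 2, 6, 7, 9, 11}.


A + A = {a + a' : a, a' ∈ A}; |A| = 6.
General bounds: 2|A| - 1 ≤ |A + A| ≤ |A|(|A|+1)/2, i.e. 11 ≤ |A + A| ≤ 21.
Lower bound 2|A|-1 is attained iff A is an arithmetic progression.
Enumerate sums a + a' for a ≤ a' (symmetric, so this suffices):
a = -1: -1+-1=-2, -1+2=1, -1+6=5, -1+7=6, -1+9=8, -1+11=10
a = 2: 2+2=4, 2+6=8, 2+7=9, 2+9=11, 2+11=13
a = 6: 6+6=12, 6+7=13, 6+9=15, 6+11=17
a = 7: 7+7=14, 7+9=16, 7+11=18
a = 9: 9+9=18, 9+11=20
a = 11: 11+11=22
Distinct sums: {-2, 1, 4, 5, 6, 8, 9, 10, 11, 12, 13, 14, 15, 16, 17, 18, 20, 22}
|A + A| = 18

|A + A| = 18


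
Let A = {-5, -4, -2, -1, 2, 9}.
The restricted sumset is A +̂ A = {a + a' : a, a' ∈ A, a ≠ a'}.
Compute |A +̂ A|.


Restricted sumset: A +̂ A = {a + a' : a ∈ A, a' ∈ A, a ≠ a'}.
Equivalently, take A + A and drop any sum 2a that is achievable ONLY as a + a for a ∈ A (i.e. sums representable only with equal summands).
Enumerate pairs (a, a') with a < a' (symmetric, so each unordered pair gives one sum; this covers all a ≠ a'):
  -5 + -4 = -9
  -5 + -2 = -7
  -5 + -1 = -6
  -5 + 2 = -3
  -5 + 9 = 4
  -4 + -2 = -6
  -4 + -1 = -5
  -4 + 2 = -2
  -4 + 9 = 5
  -2 + -1 = -3
  -2 + 2 = 0
  -2 + 9 = 7
  -1 + 2 = 1
  -1 + 9 = 8
  2 + 9 = 11
Collected distinct sums: {-9, -7, -6, -5, -3, -2, 0, 1, 4, 5, 7, 8, 11}
|A +̂ A| = 13
(Reference bound: |A +̂ A| ≥ 2|A| - 3 for |A| ≥ 2, with |A| = 6 giving ≥ 9.)

|A +̂ A| = 13


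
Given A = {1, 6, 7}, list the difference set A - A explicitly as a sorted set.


A - A = {a - a' : a, a' ∈ A}.
Compute a - a' for each ordered pair (a, a'):
a = 1: 1-1=0, 1-6=-5, 1-7=-6
a = 6: 6-1=5, 6-6=0, 6-7=-1
a = 7: 7-1=6, 7-6=1, 7-7=0
Collecting distinct values (and noting 0 appears from a-a):
A - A = {-6, -5, -1, 0, 1, 5, 6}
|A - A| = 7

A - A = {-6, -5, -1, 0, 1, 5, 6}


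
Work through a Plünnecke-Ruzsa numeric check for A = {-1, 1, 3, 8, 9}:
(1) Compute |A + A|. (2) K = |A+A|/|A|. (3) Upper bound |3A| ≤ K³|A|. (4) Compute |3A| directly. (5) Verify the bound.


|A| = 5.
Step 1: Compute A + A by enumerating all 25 pairs.
A + A = {-2, 0, 2, 4, 6, 7, 8, 9, 10, 11, 12, 16, 17, 18}, so |A + A| = 14.
Step 2: Doubling constant K = |A + A|/|A| = 14/5 = 14/5 ≈ 2.8000.
Step 3: Plünnecke-Ruzsa gives |3A| ≤ K³·|A| = (2.8000)³ · 5 ≈ 109.7600.
Step 4: Compute 3A = A + A + A directly by enumerating all triples (a,b,c) ∈ A³; |3A| = 25.
Step 5: Check 25 ≤ 109.7600? Yes ✓.

K = 14/5, Plünnecke-Ruzsa bound K³|A| ≈ 109.7600, |3A| = 25, inequality holds.


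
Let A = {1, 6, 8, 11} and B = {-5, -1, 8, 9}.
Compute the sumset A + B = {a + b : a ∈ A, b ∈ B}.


A + B = {a + b : a ∈ A, b ∈ B}.
Enumerate all |A|·|B| = 4·4 = 16 pairs (a, b) and collect distinct sums.
a = 1: 1+-5=-4, 1+-1=0, 1+8=9, 1+9=10
a = 6: 6+-5=1, 6+-1=5, 6+8=14, 6+9=15
a = 8: 8+-5=3, 8+-1=7, 8+8=16, 8+9=17
a = 11: 11+-5=6, 11+-1=10, 11+8=19, 11+9=20
Collecting distinct sums: A + B = {-4, 0, 1, 3, 5, 6, 7, 9, 10, 14, 15, 16, 17, 19, 20}
|A + B| = 15

A + B = {-4, 0, 1, 3, 5, 6, 7, 9, 10, 14, 15, 16, 17, 19, 20}


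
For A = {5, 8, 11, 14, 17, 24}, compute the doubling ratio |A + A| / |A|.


|A| = 6.
Compute A + A by enumerating all 36 pairs.
A + A = {10, 13, 16, 19, 22, 25, 28, 29, 31, 32, 34, 35, 38, 41, 48}, so |A + A| = 15.
K = |A + A| / |A| = 15/6 = 5/2 ≈ 2.5000.
Reference: AP of size 6 gives K = 11/6 ≈ 1.8333; a fully generic set of size 6 gives K ≈ 3.5000.

|A| = 6, |A + A| = 15, K = 15/6 = 5/2.


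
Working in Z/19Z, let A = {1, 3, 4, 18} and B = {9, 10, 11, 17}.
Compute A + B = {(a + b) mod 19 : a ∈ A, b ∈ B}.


Work in Z/19Z: reduce every sum a + b modulo 19.
Enumerate all 16 pairs:
a = 1: 1+9=10, 1+10=11, 1+11=12, 1+17=18
a = 3: 3+9=12, 3+10=13, 3+11=14, 3+17=1
a = 4: 4+9=13, 4+10=14, 4+11=15, 4+17=2
a = 18: 18+9=8, 18+10=9, 18+11=10, 18+17=16
Distinct residues collected: {1, 2, 8, 9, 10, 11, 12, 13, 14, 15, 16, 18}
|A + B| = 12 (out of 19 total residues).

A + B = {1, 2, 8, 9, 10, 11, 12, 13, 14, 15, 16, 18}


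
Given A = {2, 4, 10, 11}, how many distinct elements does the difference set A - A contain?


A - A = {a - a' : a, a' ∈ A}; |A| = 4.
Bounds: 2|A|-1 ≤ |A - A| ≤ |A|² - |A| + 1, i.e. 7 ≤ |A - A| ≤ 13.
Note: 0 ∈ A - A always (from a - a). The set is symmetric: if d ∈ A - A then -d ∈ A - A.
Enumerate nonzero differences d = a - a' with a > a' (then include -d):
Positive differences: {1, 2, 6, 7, 8, 9}
Full difference set: {0} ∪ (positive diffs) ∪ (negative diffs).
|A - A| = 1 + 2·6 = 13 (matches direct enumeration: 13).

|A - A| = 13


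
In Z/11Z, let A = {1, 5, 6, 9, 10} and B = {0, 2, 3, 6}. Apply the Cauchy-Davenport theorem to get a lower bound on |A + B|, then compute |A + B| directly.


Cauchy-Davenport: |A + B| ≥ min(p, |A| + |B| - 1) for A, B nonempty in Z/pZ.
|A| = 5, |B| = 4, p = 11.
CD lower bound = min(11, 5 + 4 - 1) = min(11, 8) = 8.
Compute A + B mod 11 directly:
a = 1: 1+0=1, 1+2=3, 1+3=4, 1+6=7
a = 5: 5+0=5, 5+2=7, 5+3=8, 5+6=0
a = 6: 6+0=6, 6+2=8, 6+3=9, 6+6=1
a = 9: 9+0=9, 9+2=0, 9+3=1, 9+6=4
a = 10: 10+0=10, 10+2=1, 10+3=2, 10+6=5
A + B = {0, 1, 2, 3, 4, 5, 6, 7, 8, 9, 10}, so |A + B| = 11.
Verify: 11 ≥ 8? Yes ✓.

CD lower bound = 8, actual |A + B| = 11.


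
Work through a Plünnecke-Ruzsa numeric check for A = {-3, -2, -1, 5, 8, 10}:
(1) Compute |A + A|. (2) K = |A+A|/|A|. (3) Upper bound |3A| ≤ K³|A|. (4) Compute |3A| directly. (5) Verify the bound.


|A| = 6.
Step 1: Compute A + A by enumerating all 36 pairs.
A + A = {-6, -5, -4, -3, -2, 2, 3, 4, 5, 6, 7, 8, 9, 10, 13, 15, 16, 18, 20}, so |A + A| = 19.
Step 2: Doubling constant K = |A + A|/|A| = 19/6 = 19/6 ≈ 3.1667.
Step 3: Plünnecke-Ruzsa gives |3A| ≤ K³·|A| = (3.1667)³ · 6 ≈ 190.5278.
Step 4: Compute 3A = A + A + A directly by enumerating all triples (a,b,c) ∈ A³; |3A| = 36.
Step 5: Check 36 ≤ 190.5278? Yes ✓.

K = 19/6, Plünnecke-Ruzsa bound K³|A| ≈ 190.5278, |3A| = 36, inequality holds.


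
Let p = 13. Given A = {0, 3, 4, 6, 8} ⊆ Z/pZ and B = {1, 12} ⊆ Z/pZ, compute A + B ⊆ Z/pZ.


Work in Z/13Z: reduce every sum a + b modulo 13.
Enumerate all 10 pairs:
a = 0: 0+1=1, 0+12=12
a = 3: 3+1=4, 3+12=2
a = 4: 4+1=5, 4+12=3
a = 6: 6+1=7, 6+12=5
a = 8: 8+1=9, 8+12=7
Distinct residues collected: {1, 2, 3, 4, 5, 7, 9, 12}
|A + B| = 8 (out of 13 total residues).

A + B = {1, 2, 3, 4, 5, 7, 9, 12}


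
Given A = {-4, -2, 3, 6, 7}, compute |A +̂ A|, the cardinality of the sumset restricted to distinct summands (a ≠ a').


Restricted sumset: A +̂ A = {a + a' : a ∈ A, a' ∈ A, a ≠ a'}.
Equivalently, take A + A and drop any sum 2a that is achievable ONLY as a + a for a ∈ A (i.e. sums representable only with equal summands).
Enumerate pairs (a, a') with a < a' (symmetric, so each unordered pair gives one sum; this covers all a ≠ a'):
  -4 + -2 = -6
  -4 + 3 = -1
  -4 + 6 = 2
  -4 + 7 = 3
  -2 + 3 = 1
  -2 + 6 = 4
  -2 + 7 = 5
  3 + 6 = 9
  3 + 7 = 10
  6 + 7 = 13
Collected distinct sums: {-6, -1, 1, 2, 3, 4, 5, 9, 10, 13}
|A +̂ A| = 10
(Reference bound: |A +̂ A| ≥ 2|A| - 3 for |A| ≥ 2, with |A| = 5 giving ≥ 7.)

|A +̂ A| = 10


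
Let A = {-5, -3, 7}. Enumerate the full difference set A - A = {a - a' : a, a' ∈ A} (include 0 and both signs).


A - A = {a - a' : a, a' ∈ A}.
Compute a - a' for each ordered pair (a, a'):
a = -5: -5--5=0, -5--3=-2, -5-7=-12
a = -3: -3--5=2, -3--3=0, -3-7=-10
a = 7: 7--5=12, 7--3=10, 7-7=0
Collecting distinct values (and noting 0 appears from a-a):
A - A = {-12, -10, -2, 0, 2, 10, 12}
|A - A| = 7

A - A = {-12, -10, -2, 0, 2, 10, 12}


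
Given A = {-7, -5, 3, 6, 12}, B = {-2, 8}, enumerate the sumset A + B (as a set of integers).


A + B = {a + b : a ∈ A, b ∈ B}.
Enumerate all |A|·|B| = 5·2 = 10 pairs (a, b) and collect distinct sums.
a = -7: -7+-2=-9, -7+8=1
a = -5: -5+-2=-7, -5+8=3
a = 3: 3+-2=1, 3+8=11
a = 6: 6+-2=4, 6+8=14
a = 12: 12+-2=10, 12+8=20
Collecting distinct sums: A + B = {-9, -7, 1, 3, 4, 10, 11, 14, 20}
|A + B| = 9

A + B = {-9, -7, 1, 3, 4, 10, 11, 14, 20}


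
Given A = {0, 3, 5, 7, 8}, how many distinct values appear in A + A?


A + A = {a + a' : a, a' ∈ A}; |A| = 5.
General bounds: 2|A| - 1 ≤ |A + A| ≤ |A|(|A|+1)/2, i.e. 9 ≤ |A + A| ≤ 15.
Lower bound 2|A|-1 is attained iff A is an arithmetic progression.
Enumerate sums a + a' for a ≤ a' (symmetric, so this suffices):
a = 0: 0+0=0, 0+3=3, 0+5=5, 0+7=7, 0+8=8
a = 3: 3+3=6, 3+5=8, 3+7=10, 3+8=11
a = 5: 5+5=10, 5+7=12, 5+8=13
a = 7: 7+7=14, 7+8=15
a = 8: 8+8=16
Distinct sums: {0, 3, 5, 6, 7, 8, 10, 11, 12, 13, 14, 15, 16}
|A + A| = 13

|A + A| = 13


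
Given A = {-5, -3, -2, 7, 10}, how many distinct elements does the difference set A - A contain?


A - A = {a - a' : a, a' ∈ A}; |A| = 5.
Bounds: 2|A|-1 ≤ |A - A| ≤ |A|² - |A| + 1, i.e. 9 ≤ |A - A| ≤ 21.
Note: 0 ∈ A - A always (from a - a). The set is symmetric: if d ∈ A - A then -d ∈ A - A.
Enumerate nonzero differences d = a - a' with a > a' (then include -d):
Positive differences: {1, 2, 3, 9, 10, 12, 13, 15}
Full difference set: {0} ∪ (positive diffs) ∪ (negative diffs).
|A - A| = 1 + 2·8 = 17 (matches direct enumeration: 17).

|A - A| = 17


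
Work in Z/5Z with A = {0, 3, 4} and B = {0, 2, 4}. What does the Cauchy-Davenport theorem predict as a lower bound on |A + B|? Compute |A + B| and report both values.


Cauchy-Davenport: |A + B| ≥ min(p, |A| + |B| - 1) for A, B nonempty in Z/pZ.
|A| = 3, |B| = 3, p = 5.
CD lower bound = min(5, 3 + 3 - 1) = min(5, 5) = 5.
Compute A + B mod 5 directly:
a = 0: 0+0=0, 0+2=2, 0+4=4
a = 3: 3+0=3, 3+2=0, 3+4=2
a = 4: 4+0=4, 4+2=1, 4+4=3
A + B = {0, 1, 2, 3, 4}, so |A + B| = 5.
Verify: 5 ≥ 5? Yes ✓.

CD lower bound = 5, actual |A + B| = 5.


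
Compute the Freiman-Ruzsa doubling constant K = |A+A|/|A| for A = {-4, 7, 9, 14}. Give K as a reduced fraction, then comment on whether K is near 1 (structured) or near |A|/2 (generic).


|A| = 4.
Compute A + A by enumerating all 16 pairs.
A + A = {-8, 3, 5, 10, 14, 16, 18, 21, 23, 28}, so |A + A| = 10.
K = |A + A| / |A| = 10/4 = 5/2 ≈ 2.5000.
Reference: AP of size 4 gives K = 7/4 ≈ 1.7500; a fully generic set of size 4 gives K ≈ 2.5000.

|A| = 4, |A + A| = 10, K = 10/4 = 5/2.


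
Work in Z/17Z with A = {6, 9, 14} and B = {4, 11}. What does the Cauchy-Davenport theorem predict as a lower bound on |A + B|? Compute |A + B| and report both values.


Cauchy-Davenport: |A + B| ≥ min(p, |A| + |B| - 1) for A, B nonempty in Z/pZ.
|A| = 3, |B| = 2, p = 17.
CD lower bound = min(17, 3 + 2 - 1) = min(17, 4) = 4.
Compute A + B mod 17 directly:
a = 6: 6+4=10, 6+11=0
a = 9: 9+4=13, 9+11=3
a = 14: 14+4=1, 14+11=8
A + B = {0, 1, 3, 8, 10, 13}, so |A + B| = 6.
Verify: 6 ≥ 4? Yes ✓.

CD lower bound = 4, actual |A + B| = 6.


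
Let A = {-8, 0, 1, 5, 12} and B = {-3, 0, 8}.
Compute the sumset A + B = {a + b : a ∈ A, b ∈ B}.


A + B = {a + b : a ∈ A, b ∈ B}.
Enumerate all |A|·|B| = 5·3 = 15 pairs (a, b) and collect distinct sums.
a = -8: -8+-3=-11, -8+0=-8, -8+8=0
a = 0: 0+-3=-3, 0+0=0, 0+8=8
a = 1: 1+-3=-2, 1+0=1, 1+8=9
a = 5: 5+-3=2, 5+0=5, 5+8=13
a = 12: 12+-3=9, 12+0=12, 12+8=20
Collecting distinct sums: A + B = {-11, -8, -3, -2, 0, 1, 2, 5, 8, 9, 12, 13, 20}
|A + B| = 13

A + B = {-11, -8, -3, -2, 0, 1, 2, 5, 8, 9, 12, 13, 20}


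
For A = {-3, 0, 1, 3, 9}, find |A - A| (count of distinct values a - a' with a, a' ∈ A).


A - A = {a - a' : a, a' ∈ A}; |A| = 5.
Bounds: 2|A|-1 ≤ |A - A| ≤ |A|² - |A| + 1, i.e. 9 ≤ |A - A| ≤ 21.
Note: 0 ∈ A - A always (from a - a). The set is symmetric: if d ∈ A - A then -d ∈ A - A.
Enumerate nonzero differences d = a - a' with a > a' (then include -d):
Positive differences: {1, 2, 3, 4, 6, 8, 9, 12}
Full difference set: {0} ∪ (positive diffs) ∪ (negative diffs).
|A - A| = 1 + 2·8 = 17 (matches direct enumeration: 17).

|A - A| = 17


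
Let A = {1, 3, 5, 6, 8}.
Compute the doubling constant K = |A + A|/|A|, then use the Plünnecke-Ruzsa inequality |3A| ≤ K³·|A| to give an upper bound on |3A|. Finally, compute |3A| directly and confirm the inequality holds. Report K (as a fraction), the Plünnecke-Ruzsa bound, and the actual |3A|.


|A| = 5.
Step 1: Compute A + A by enumerating all 25 pairs.
A + A = {2, 4, 6, 7, 8, 9, 10, 11, 12, 13, 14, 16}, so |A + A| = 12.
Step 2: Doubling constant K = |A + A|/|A| = 12/5 = 12/5 ≈ 2.4000.
Step 3: Plünnecke-Ruzsa gives |3A| ≤ K³·|A| = (2.4000)³ · 5 ≈ 69.1200.
Step 4: Compute 3A = A + A + A directly by enumerating all triples (a,b,c) ∈ A³; |3A| = 19.
Step 5: Check 19 ≤ 69.1200? Yes ✓.

K = 12/5, Plünnecke-Ruzsa bound K³|A| ≈ 69.1200, |3A| = 19, inequality holds.


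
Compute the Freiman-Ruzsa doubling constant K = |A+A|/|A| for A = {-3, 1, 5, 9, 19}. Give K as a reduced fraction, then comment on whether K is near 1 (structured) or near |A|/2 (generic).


|A| = 5.
Compute A + A by enumerating all 25 pairs.
A + A = {-6, -2, 2, 6, 10, 14, 16, 18, 20, 24, 28, 38}, so |A + A| = 12.
K = |A + A| / |A| = 12/5 (already in lowest terms) ≈ 2.4000.
Reference: AP of size 5 gives K = 9/5 ≈ 1.8000; a fully generic set of size 5 gives K ≈ 3.0000.

|A| = 5, |A + A| = 12, K = 12/5.


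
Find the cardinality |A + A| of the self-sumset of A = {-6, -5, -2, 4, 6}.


A + A = {a + a' : a, a' ∈ A}; |A| = 5.
General bounds: 2|A| - 1 ≤ |A + A| ≤ |A|(|A|+1)/2, i.e. 9 ≤ |A + A| ≤ 15.
Lower bound 2|A|-1 is attained iff A is an arithmetic progression.
Enumerate sums a + a' for a ≤ a' (symmetric, so this suffices):
a = -6: -6+-6=-12, -6+-5=-11, -6+-2=-8, -6+4=-2, -6+6=0
a = -5: -5+-5=-10, -5+-2=-7, -5+4=-1, -5+6=1
a = -2: -2+-2=-4, -2+4=2, -2+6=4
a = 4: 4+4=8, 4+6=10
a = 6: 6+6=12
Distinct sums: {-12, -11, -10, -8, -7, -4, -2, -1, 0, 1, 2, 4, 8, 10, 12}
|A + A| = 15

|A + A| = 15


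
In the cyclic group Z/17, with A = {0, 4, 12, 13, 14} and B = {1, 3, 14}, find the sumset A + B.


Work in Z/17Z: reduce every sum a + b modulo 17.
Enumerate all 15 pairs:
a = 0: 0+1=1, 0+3=3, 0+14=14
a = 4: 4+1=5, 4+3=7, 4+14=1
a = 12: 12+1=13, 12+3=15, 12+14=9
a = 13: 13+1=14, 13+3=16, 13+14=10
a = 14: 14+1=15, 14+3=0, 14+14=11
Distinct residues collected: {0, 1, 3, 5, 7, 9, 10, 11, 13, 14, 15, 16}
|A + B| = 12 (out of 17 total residues).

A + B = {0, 1, 3, 5, 7, 9, 10, 11, 13, 14, 15, 16}


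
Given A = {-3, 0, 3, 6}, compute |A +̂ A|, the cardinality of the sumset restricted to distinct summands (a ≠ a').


Restricted sumset: A +̂ A = {a + a' : a ∈ A, a' ∈ A, a ≠ a'}.
Equivalently, take A + A and drop any sum 2a that is achievable ONLY as a + a for a ∈ A (i.e. sums representable only with equal summands).
Enumerate pairs (a, a') with a < a' (symmetric, so each unordered pair gives one sum; this covers all a ≠ a'):
  -3 + 0 = -3
  -3 + 3 = 0
  -3 + 6 = 3
  0 + 3 = 3
  0 + 6 = 6
  3 + 6 = 9
Collected distinct sums: {-3, 0, 3, 6, 9}
|A +̂ A| = 5
(Reference bound: |A +̂ A| ≥ 2|A| - 3 for |A| ≥ 2, with |A| = 4 giving ≥ 5.)

|A +̂ A| = 5


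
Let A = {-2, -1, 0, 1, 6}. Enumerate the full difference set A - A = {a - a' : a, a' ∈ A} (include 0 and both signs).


A - A = {a - a' : a, a' ∈ A}.
Compute a - a' for each ordered pair (a, a'):
a = -2: -2--2=0, -2--1=-1, -2-0=-2, -2-1=-3, -2-6=-8
a = -1: -1--2=1, -1--1=0, -1-0=-1, -1-1=-2, -1-6=-7
a = 0: 0--2=2, 0--1=1, 0-0=0, 0-1=-1, 0-6=-6
a = 1: 1--2=3, 1--1=2, 1-0=1, 1-1=0, 1-6=-5
a = 6: 6--2=8, 6--1=7, 6-0=6, 6-1=5, 6-6=0
Collecting distinct values (and noting 0 appears from a-a):
A - A = {-8, -7, -6, -5, -3, -2, -1, 0, 1, 2, 3, 5, 6, 7, 8}
|A - A| = 15

A - A = {-8, -7, -6, -5, -3, -2, -1, 0, 1, 2, 3, 5, 6, 7, 8}


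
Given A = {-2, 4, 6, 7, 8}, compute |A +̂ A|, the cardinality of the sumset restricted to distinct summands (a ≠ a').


Restricted sumset: A +̂ A = {a + a' : a ∈ A, a' ∈ A, a ≠ a'}.
Equivalently, take A + A and drop any sum 2a that is achievable ONLY as a + a for a ∈ A (i.e. sums representable only with equal summands).
Enumerate pairs (a, a') with a < a' (symmetric, so each unordered pair gives one sum; this covers all a ≠ a'):
  -2 + 4 = 2
  -2 + 6 = 4
  -2 + 7 = 5
  -2 + 8 = 6
  4 + 6 = 10
  4 + 7 = 11
  4 + 8 = 12
  6 + 7 = 13
  6 + 8 = 14
  7 + 8 = 15
Collected distinct sums: {2, 4, 5, 6, 10, 11, 12, 13, 14, 15}
|A +̂ A| = 10
(Reference bound: |A +̂ A| ≥ 2|A| - 3 for |A| ≥ 2, with |A| = 5 giving ≥ 7.)

|A +̂ A| = 10


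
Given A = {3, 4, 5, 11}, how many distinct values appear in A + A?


A + A = {a + a' : a, a' ∈ A}; |A| = 4.
General bounds: 2|A| - 1 ≤ |A + A| ≤ |A|(|A|+1)/2, i.e. 7 ≤ |A + A| ≤ 10.
Lower bound 2|A|-1 is attained iff A is an arithmetic progression.
Enumerate sums a + a' for a ≤ a' (symmetric, so this suffices):
a = 3: 3+3=6, 3+4=7, 3+5=8, 3+11=14
a = 4: 4+4=8, 4+5=9, 4+11=15
a = 5: 5+5=10, 5+11=16
a = 11: 11+11=22
Distinct sums: {6, 7, 8, 9, 10, 14, 15, 16, 22}
|A + A| = 9

|A + A| = 9


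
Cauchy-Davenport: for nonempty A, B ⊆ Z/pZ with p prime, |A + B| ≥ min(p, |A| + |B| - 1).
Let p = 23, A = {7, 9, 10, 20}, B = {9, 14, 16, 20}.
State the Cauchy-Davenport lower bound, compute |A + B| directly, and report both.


Cauchy-Davenport: |A + B| ≥ min(p, |A| + |B| - 1) for A, B nonempty in Z/pZ.
|A| = 4, |B| = 4, p = 23.
CD lower bound = min(23, 4 + 4 - 1) = min(23, 7) = 7.
Compute A + B mod 23 directly:
a = 7: 7+9=16, 7+14=21, 7+16=0, 7+20=4
a = 9: 9+9=18, 9+14=0, 9+16=2, 9+20=6
a = 10: 10+9=19, 10+14=1, 10+16=3, 10+20=7
a = 20: 20+9=6, 20+14=11, 20+16=13, 20+20=17
A + B = {0, 1, 2, 3, 4, 6, 7, 11, 13, 16, 17, 18, 19, 21}, so |A + B| = 14.
Verify: 14 ≥ 7? Yes ✓.

CD lower bound = 7, actual |A + B| = 14.


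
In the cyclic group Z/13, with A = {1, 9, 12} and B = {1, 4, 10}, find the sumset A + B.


Work in Z/13Z: reduce every sum a + b modulo 13.
Enumerate all 9 pairs:
a = 1: 1+1=2, 1+4=5, 1+10=11
a = 9: 9+1=10, 9+4=0, 9+10=6
a = 12: 12+1=0, 12+4=3, 12+10=9
Distinct residues collected: {0, 2, 3, 5, 6, 9, 10, 11}
|A + B| = 8 (out of 13 total residues).

A + B = {0, 2, 3, 5, 6, 9, 10, 11}


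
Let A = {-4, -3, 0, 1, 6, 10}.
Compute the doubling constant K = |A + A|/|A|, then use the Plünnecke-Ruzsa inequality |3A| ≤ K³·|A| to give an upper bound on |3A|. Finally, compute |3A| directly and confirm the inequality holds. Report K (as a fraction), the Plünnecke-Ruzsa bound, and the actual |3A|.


|A| = 6.
Step 1: Compute A + A by enumerating all 36 pairs.
A + A = {-8, -7, -6, -4, -3, -2, 0, 1, 2, 3, 6, 7, 10, 11, 12, 16, 20}, so |A + A| = 17.
Step 2: Doubling constant K = |A + A|/|A| = 17/6 = 17/6 ≈ 2.8333.
Step 3: Plünnecke-Ruzsa gives |3A| ≤ K³·|A| = (2.8333)³ · 6 ≈ 136.4722.
Step 4: Compute 3A = A + A + A directly by enumerating all triples (a,b,c) ∈ A³; |3A| = 33.
Step 5: Check 33 ≤ 136.4722? Yes ✓.

K = 17/6, Plünnecke-Ruzsa bound K³|A| ≈ 136.4722, |3A| = 33, inequality holds.


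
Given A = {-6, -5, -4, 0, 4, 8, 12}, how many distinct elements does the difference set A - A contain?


A - A = {a - a' : a, a' ∈ A}; |A| = 7.
Bounds: 2|A|-1 ≤ |A - A| ≤ |A|² - |A| + 1, i.e. 13 ≤ |A - A| ≤ 43.
Note: 0 ∈ A - A always (from a - a). The set is symmetric: if d ∈ A - A then -d ∈ A - A.
Enumerate nonzero differences d = a - a' with a > a' (then include -d):
Positive differences: {1, 2, 4, 5, 6, 8, 9, 10, 12, 13, 14, 16, 17, 18}
Full difference set: {0} ∪ (positive diffs) ∪ (negative diffs).
|A - A| = 1 + 2·14 = 29 (matches direct enumeration: 29).

|A - A| = 29


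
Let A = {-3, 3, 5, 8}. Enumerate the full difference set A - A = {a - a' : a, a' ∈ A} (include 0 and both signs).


A - A = {a - a' : a, a' ∈ A}.
Compute a - a' for each ordered pair (a, a'):
a = -3: -3--3=0, -3-3=-6, -3-5=-8, -3-8=-11
a = 3: 3--3=6, 3-3=0, 3-5=-2, 3-8=-5
a = 5: 5--3=8, 5-3=2, 5-5=0, 5-8=-3
a = 8: 8--3=11, 8-3=5, 8-5=3, 8-8=0
Collecting distinct values (and noting 0 appears from a-a):
A - A = {-11, -8, -6, -5, -3, -2, 0, 2, 3, 5, 6, 8, 11}
|A - A| = 13

A - A = {-11, -8, -6, -5, -3, -2, 0, 2, 3, 5, 6, 8, 11}


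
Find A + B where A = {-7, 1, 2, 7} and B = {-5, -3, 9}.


A + B = {a + b : a ∈ A, b ∈ B}.
Enumerate all |A|·|B| = 4·3 = 12 pairs (a, b) and collect distinct sums.
a = -7: -7+-5=-12, -7+-3=-10, -7+9=2
a = 1: 1+-5=-4, 1+-3=-2, 1+9=10
a = 2: 2+-5=-3, 2+-3=-1, 2+9=11
a = 7: 7+-5=2, 7+-3=4, 7+9=16
Collecting distinct sums: A + B = {-12, -10, -4, -3, -2, -1, 2, 4, 10, 11, 16}
|A + B| = 11

A + B = {-12, -10, -4, -3, -2, -1, 2, 4, 10, 11, 16}


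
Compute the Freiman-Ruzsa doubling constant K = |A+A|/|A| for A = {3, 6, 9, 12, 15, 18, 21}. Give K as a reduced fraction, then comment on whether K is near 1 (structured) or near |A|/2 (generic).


|A| = 7.
Compute A + A by enumerating all 49 pairs.
A + A = {6, 9, 12, 15, 18, 21, 24, 27, 30, 33, 36, 39, 42}, so |A + A| = 13.
K = |A + A| / |A| = 13/7 (already in lowest terms) ≈ 1.8571.
Reference: AP of size 7 gives K = 13/7 ≈ 1.8571; a fully generic set of size 7 gives K ≈ 4.0000.

|A| = 7, |A + A| = 13, K = 13/7.


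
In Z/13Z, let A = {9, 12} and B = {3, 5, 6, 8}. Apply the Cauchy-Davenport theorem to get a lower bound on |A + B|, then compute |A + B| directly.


Cauchy-Davenport: |A + B| ≥ min(p, |A| + |B| - 1) for A, B nonempty in Z/pZ.
|A| = 2, |B| = 4, p = 13.
CD lower bound = min(13, 2 + 4 - 1) = min(13, 5) = 5.
Compute A + B mod 13 directly:
a = 9: 9+3=12, 9+5=1, 9+6=2, 9+8=4
a = 12: 12+3=2, 12+5=4, 12+6=5, 12+8=7
A + B = {1, 2, 4, 5, 7, 12}, so |A + B| = 6.
Verify: 6 ≥ 5? Yes ✓.

CD lower bound = 5, actual |A + B| = 6.


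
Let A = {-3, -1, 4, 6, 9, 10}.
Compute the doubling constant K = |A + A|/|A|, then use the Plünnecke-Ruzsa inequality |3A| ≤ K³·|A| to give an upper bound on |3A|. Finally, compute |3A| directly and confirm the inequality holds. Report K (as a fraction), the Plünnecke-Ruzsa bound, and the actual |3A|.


|A| = 6.
Step 1: Compute A + A by enumerating all 36 pairs.
A + A = {-6, -4, -2, 1, 3, 5, 6, 7, 8, 9, 10, 12, 13, 14, 15, 16, 18, 19, 20}, so |A + A| = 19.
Step 2: Doubling constant K = |A + A|/|A| = 19/6 = 19/6 ≈ 3.1667.
Step 3: Plünnecke-Ruzsa gives |3A| ≤ K³·|A| = (3.1667)³ · 6 ≈ 190.5278.
Step 4: Compute 3A = A + A + A directly by enumerating all triples (a,b,c) ∈ A³; |3A| = 35.
Step 5: Check 35 ≤ 190.5278? Yes ✓.

K = 19/6, Plünnecke-Ruzsa bound K³|A| ≈ 190.5278, |3A| = 35, inequality holds.


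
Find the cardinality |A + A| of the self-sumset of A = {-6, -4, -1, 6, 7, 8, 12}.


A + A = {a + a' : a, a' ∈ A}; |A| = 7.
General bounds: 2|A| - 1 ≤ |A + A| ≤ |A|(|A|+1)/2, i.e. 13 ≤ |A + A| ≤ 28.
Lower bound 2|A|-1 is attained iff A is an arithmetic progression.
Enumerate sums a + a' for a ≤ a' (symmetric, so this suffices):
a = -6: -6+-6=-12, -6+-4=-10, -6+-1=-7, -6+6=0, -6+7=1, -6+8=2, -6+12=6
a = -4: -4+-4=-8, -4+-1=-5, -4+6=2, -4+7=3, -4+8=4, -4+12=8
a = -1: -1+-1=-2, -1+6=5, -1+7=6, -1+8=7, -1+12=11
a = 6: 6+6=12, 6+7=13, 6+8=14, 6+12=18
a = 7: 7+7=14, 7+8=15, 7+12=19
a = 8: 8+8=16, 8+12=20
a = 12: 12+12=24
Distinct sums: {-12, -10, -8, -7, -5, -2, 0, 1, 2, 3, 4, 5, 6, 7, 8, 11, 12, 13, 14, 15, 16, 18, 19, 20, 24}
|A + A| = 25

|A + A| = 25


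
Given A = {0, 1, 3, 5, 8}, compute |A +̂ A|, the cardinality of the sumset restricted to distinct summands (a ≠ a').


Restricted sumset: A +̂ A = {a + a' : a ∈ A, a' ∈ A, a ≠ a'}.
Equivalently, take A + A and drop any sum 2a that is achievable ONLY as a + a for a ∈ A (i.e. sums representable only with equal summands).
Enumerate pairs (a, a') with a < a' (symmetric, so each unordered pair gives one sum; this covers all a ≠ a'):
  0 + 1 = 1
  0 + 3 = 3
  0 + 5 = 5
  0 + 8 = 8
  1 + 3 = 4
  1 + 5 = 6
  1 + 8 = 9
  3 + 5 = 8
  3 + 8 = 11
  5 + 8 = 13
Collected distinct sums: {1, 3, 4, 5, 6, 8, 9, 11, 13}
|A +̂ A| = 9
(Reference bound: |A +̂ A| ≥ 2|A| - 3 for |A| ≥ 2, with |A| = 5 giving ≥ 7.)

|A +̂ A| = 9


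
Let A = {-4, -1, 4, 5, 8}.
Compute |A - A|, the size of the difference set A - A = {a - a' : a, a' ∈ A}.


A - A = {a - a' : a, a' ∈ A}; |A| = 5.
Bounds: 2|A|-1 ≤ |A - A| ≤ |A|² - |A| + 1, i.e. 9 ≤ |A - A| ≤ 21.
Note: 0 ∈ A - A always (from a - a). The set is symmetric: if d ∈ A - A then -d ∈ A - A.
Enumerate nonzero differences d = a - a' with a > a' (then include -d):
Positive differences: {1, 3, 4, 5, 6, 8, 9, 12}
Full difference set: {0} ∪ (positive diffs) ∪ (negative diffs).
|A - A| = 1 + 2·8 = 17 (matches direct enumeration: 17).

|A - A| = 17


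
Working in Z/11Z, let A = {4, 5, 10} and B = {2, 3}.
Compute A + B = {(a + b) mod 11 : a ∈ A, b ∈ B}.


Work in Z/11Z: reduce every sum a + b modulo 11.
Enumerate all 6 pairs:
a = 4: 4+2=6, 4+3=7
a = 5: 5+2=7, 5+3=8
a = 10: 10+2=1, 10+3=2
Distinct residues collected: {1, 2, 6, 7, 8}
|A + B| = 5 (out of 11 total residues).

A + B = {1, 2, 6, 7, 8}


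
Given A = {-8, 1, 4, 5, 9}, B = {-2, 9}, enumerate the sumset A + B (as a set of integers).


A + B = {a + b : a ∈ A, b ∈ B}.
Enumerate all |A|·|B| = 5·2 = 10 pairs (a, b) and collect distinct sums.
a = -8: -8+-2=-10, -8+9=1
a = 1: 1+-2=-1, 1+9=10
a = 4: 4+-2=2, 4+9=13
a = 5: 5+-2=3, 5+9=14
a = 9: 9+-2=7, 9+9=18
Collecting distinct sums: A + B = {-10, -1, 1, 2, 3, 7, 10, 13, 14, 18}
|A + B| = 10

A + B = {-10, -1, 1, 2, 3, 7, 10, 13, 14, 18}


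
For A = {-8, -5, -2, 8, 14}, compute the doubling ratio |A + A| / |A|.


|A| = 5.
Compute A + A by enumerating all 25 pairs.
A + A = {-16, -13, -10, -7, -4, 0, 3, 6, 9, 12, 16, 22, 28}, so |A + A| = 13.
K = |A + A| / |A| = 13/5 (already in lowest terms) ≈ 2.6000.
Reference: AP of size 5 gives K = 9/5 ≈ 1.8000; a fully generic set of size 5 gives K ≈ 3.0000.

|A| = 5, |A + A| = 13, K = 13/5.


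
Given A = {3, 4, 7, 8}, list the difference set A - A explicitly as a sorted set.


A - A = {a - a' : a, a' ∈ A}.
Compute a - a' for each ordered pair (a, a'):
a = 3: 3-3=0, 3-4=-1, 3-7=-4, 3-8=-5
a = 4: 4-3=1, 4-4=0, 4-7=-3, 4-8=-4
a = 7: 7-3=4, 7-4=3, 7-7=0, 7-8=-1
a = 8: 8-3=5, 8-4=4, 8-7=1, 8-8=0
Collecting distinct values (and noting 0 appears from a-a):
A - A = {-5, -4, -3, -1, 0, 1, 3, 4, 5}
|A - A| = 9

A - A = {-5, -4, -3, -1, 0, 1, 3, 4, 5}


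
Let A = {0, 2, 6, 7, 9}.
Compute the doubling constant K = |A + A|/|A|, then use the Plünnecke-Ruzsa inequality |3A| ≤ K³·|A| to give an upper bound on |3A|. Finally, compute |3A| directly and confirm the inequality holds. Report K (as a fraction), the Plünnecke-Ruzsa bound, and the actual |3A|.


|A| = 5.
Step 1: Compute A + A by enumerating all 25 pairs.
A + A = {0, 2, 4, 6, 7, 8, 9, 11, 12, 13, 14, 15, 16, 18}, so |A + A| = 14.
Step 2: Doubling constant K = |A + A|/|A| = 14/5 = 14/5 ≈ 2.8000.
Step 3: Plünnecke-Ruzsa gives |3A| ≤ K³·|A| = (2.8000)³ · 5 ≈ 109.7600.
Step 4: Compute 3A = A + A + A directly by enumerating all triples (a,b,c) ∈ A³; |3A| = 24.
Step 5: Check 24 ≤ 109.7600? Yes ✓.

K = 14/5, Plünnecke-Ruzsa bound K³|A| ≈ 109.7600, |3A| = 24, inequality holds.


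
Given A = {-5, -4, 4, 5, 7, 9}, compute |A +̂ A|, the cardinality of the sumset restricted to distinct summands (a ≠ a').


Restricted sumset: A +̂ A = {a + a' : a ∈ A, a' ∈ A, a ≠ a'}.
Equivalently, take A + A and drop any sum 2a that is achievable ONLY as a + a for a ∈ A (i.e. sums representable only with equal summands).
Enumerate pairs (a, a') with a < a' (symmetric, so each unordered pair gives one sum; this covers all a ≠ a'):
  -5 + -4 = -9
  -5 + 4 = -1
  -5 + 5 = 0
  -5 + 7 = 2
  -5 + 9 = 4
  -4 + 4 = 0
  -4 + 5 = 1
  -4 + 7 = 3
  -4 + 9 = 5
  4 + 5 = 9
  4 + 7 = 11
  4 + 9 = 13
  5 + 7 = 12
  5 + 9 = 14
  7 + 9 = 16
Collected distinct sums: {-9, -1, 0, 1, 2, 3, 4, 5, 9, 11, 12, 13, 14, 16}
|A +̂ A| = 14
(Reference bound: |A +̂ A| ≥ 2|A| - 3 for |A| ≥ 2, with |A| = 6 giving ≥ 9.)

|A +̂ A| = 14


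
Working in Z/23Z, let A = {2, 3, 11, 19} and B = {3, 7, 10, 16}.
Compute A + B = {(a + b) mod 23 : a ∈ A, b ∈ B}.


Work in Z/23Z: reduce every sum a + b modulo 23.
Enumerate all 16 pairs:
a = 2: 2+3=5, 2+7=9, 2+10=12, 2+16=18
a = 3: 3+3=6, 3+7=10, 3+10=13, 3+16=19
a = 11: 11+3=14, 11+7=18, 11+10=21, 11+16=4
a = 19: 19+3=22, 19+7=3, 19+10=6, 19+16=12
Distinct residues collected: {3, 4, 5, 6, 9, 10, 12, 13, 14, 18, 19, 21, 22}
|A + B| = 13 (out of 23 total residues).

A + B = {3, 4, 5, 6, 9, 10, 12, 13, 14, 18, 19, 21, 22}


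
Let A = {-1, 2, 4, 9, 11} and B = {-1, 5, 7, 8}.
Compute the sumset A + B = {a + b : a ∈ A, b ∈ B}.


A + B = {a + b : a ∈ A, b ∈ B}.
Enumerate all |A|·|B| = 5·4 = 20 pairs (a, b) and collect distinct sums.
a = -1: -1+-1=-2, -1+5=4, -1+7=6, -1+8=7
a = 2: 2+-1=1, 2+5=7, 2+7=9, 2+8=10
a = 4: 4+-1=3, 4+5=9, 4+7=11, 4+8=12
a = 9: 9+-1=8, 9+5=14, 9+7=16, 9+8=17
a = 11: 11+-1=10, 11+5=16, 11+7=18, 11+8=19
Collecting distinct sums: A + B = {-2, 1, 3, 4, 6, 7, 8, 9, 10, 11, 12, 14, 16, 17, 18, 19}
|A + B| = 16

A + B = {-2, 1, 3, 4, 6, 7, 8, 9, 10, 11, 12, 14, 16, 17, 18, 19}


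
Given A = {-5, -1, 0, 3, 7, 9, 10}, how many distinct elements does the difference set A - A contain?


A - A = {a - a' : a, a' ∈ A}; |A| = 7.
Bounds: 2|A|-1 ≤ |A - A| ≤ |A|² - |A| + 1, i.e. 13 ≤ |A - A| ≤ 43.
Note: 0 ∈ A - A always (from a - a). The set is symmetric: if d ∈ A - A then -d ∈ A - A.
Enumerate nonzero differences d = a - a' with a > a' (then include -d):
Positive differences: {1, 2, 3, 4, 5, 6, 7, 8, 9, 10, 11, 12, 14, 15}
Full difference set: {0} ∪ (positive diffs) ∪ (negative diffs).
|A - A| = 1 + 2·14 = 29 (matches direct enumeration: 29).

|A - A| = 29


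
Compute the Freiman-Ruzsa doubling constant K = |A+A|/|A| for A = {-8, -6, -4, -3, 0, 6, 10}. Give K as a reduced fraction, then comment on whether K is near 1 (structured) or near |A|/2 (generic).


|A| = 7.
Compute A + A by enumerating all 49 pairs.
A + A = {-16, -14, -12, -11, -10, -9, -8, -7, -6, -4, -3, -2, 0, 2, 3, 4, 6, 7, 10, 12, 16, 20}, so |A + A| = 22.
K = |A + A| / |A| = 22/7 (already in lowest terms) ≈ 3.1429.
Reference: AP of size 7 gives K = 13/7 ≈ 1.8571; a fully generic set of size 7 gives K ≈ 4.0000.

|A| = 7, |A + A| = 22, K = 22/7.


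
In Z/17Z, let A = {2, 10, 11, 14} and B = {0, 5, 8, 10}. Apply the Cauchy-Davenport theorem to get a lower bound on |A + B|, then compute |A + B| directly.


Cauchy-Davenport: |A + B| ≥ min(p, |A| + |B| - 1) for A, B nonempty in Z/pZ.
|A| = 4, |B| = 4, p = 17.
CD lower bound = min(17, 4 + 4 - 1) = min(17, 7) = 7.
Compute A + B mod 17 directly:
a = 2: 2+0=2, 2+5=7, 2+8=10, 2+10=12
a = 10: 10+0=10, 10+5=15, 10+8=1, 10+10=3
a = 11: 11+0=11, 11+5=16, 11+8=2, 11+10=4
a = 14: 14+0=14, 14+5=2, 14+8=5, 14+10=7
A + B = {1, 2, 3, 4, 5, 7, 10, 11, 12, 14, 15, 16}, so |A + B| = 12.
Verify: 12 ≥ 7? Yes ✓.

CD lower bound = 7, actual |A + B| = 12.


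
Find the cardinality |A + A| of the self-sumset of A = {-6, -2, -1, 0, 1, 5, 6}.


A + A = {a + a' : a, a' ∈ A}; |A| = 7.
General bounds: 2|A| - 1 ≤ |A + A| ≤ |A|(|A|+1)/2, i.e. 13 ≤ |A + A| ≤ 28.
Lower bound 2|A|-1 is attained iff A is an arithmetic progression.
Enumerate sums a + a' for a ≤ a' (symmetric, so this suffices):
a = -6: -6+-6=-12, -6+-2=-8, -6+-1=-7, -6+0=-6, -6+1=-5, -6+5=-1, -6+6=0
a = -2: -2+-2=-4, -2+-1=-3, -2+0=-2, -2+1=-1, -2+5=3, -2+6=4
a = -1: -1+-1=-2, -1+0=-1, -1+1=0, -1+5=4, -1+6=5
a = 0: 0+0=0, 0+1=1, 0+5=5, 0+6=6
a = 1: 1+1=2, 1+5=6, 1+6=7
a = 5: 5+5=10, 5+6=11
a = 6: 6+6=12
Distinct sums: {-12, -8, -7, -6, -5, -4, -3, -2, -1, 0, 1, 2, 3, 4, 5, 6, 7, 10, 11, 12}
|A + A| = 20

|A + A| = 20


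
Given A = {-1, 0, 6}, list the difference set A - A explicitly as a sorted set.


A - A = {a - a' : a, a' ∈ A}.
Compute a - a' for each ordered pair (a, a'):
a = -1: -1--1=0, -1-0=-1, -1-6=-7
a = 0: 0--1=1, 0-0=0, 0-6=-6
a = 6: 6--1=7, 6-0=6, 6-6=0
Collecting distinct values (and noting 0 appears from a-a):
A - A = {-7, -6, -1, 0, 1, 6, 7}
|A - A| = 7

A - A = {-7, -6, -1, 0, 1, 6, 7}


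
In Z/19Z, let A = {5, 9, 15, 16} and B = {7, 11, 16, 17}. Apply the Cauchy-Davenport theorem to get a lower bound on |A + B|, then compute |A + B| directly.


Cauchy-Davenport: |A + B| ≥ min(p, |A| + |B| - 1) for A, B nonempty in Z/pZ.
|A| = 4, |B| = 4, p = 19.
CD lower bound = min(19, 4 + 4 - 1) = min(19, 7) = 7.
Compute A + B mod 19 directly:
a = 5: 5+7=12, 5+11=16, 5+16=2, 5+17=3
a = 9: 9+7=16, 9+11=1, 9+16=6, 9+17=7
a = 15: 15+7=3, 15+11=7, 15+16=12, 15+17=13
a = 16: 16+7=4, 16+11=8, 16+16=13, 16+17=14
A + B = {1, 2, 3, 4, 6, 7, 8, 12, 13, 14, 16}, so |A + B| = 11.
Verify: 11 ≥ 7? Yes ✓.

CD lower bound = 7, actual |A + B| = 11.


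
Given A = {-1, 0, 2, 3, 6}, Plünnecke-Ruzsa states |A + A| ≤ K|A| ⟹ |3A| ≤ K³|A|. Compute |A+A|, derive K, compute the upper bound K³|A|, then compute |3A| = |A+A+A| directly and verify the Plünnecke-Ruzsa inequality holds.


|A| = 5.
Step 1: Compute A + A by enumerating all 25 pairs.
A + A = {-2, -1, 0, 1, 2, 3, 4, 5, 6, 8, 9, 12}, so |A + A| = 12.
Step 2: Doubling constant K = |A + A|/|A| = 12/5 = 12/5 ≈ 2.4000.
Step 3: Plünnecke-Ruzsa gives |3A| ≤ K³·|A| = (2.4000)³ · 5 ≈ 69.1200.
Step 4: Compute 3A = A + A + A directly by enumerating all triples (a,b,c) ∈ A³; |3A| = 19.
Step 5: Check 19 ≤ 69.1200? Yes ✓.

K = 12/5, Plünnecke-Ruzsa bound K³|A| ≈ 69.1200, |3A| = 19, inequality holds.
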